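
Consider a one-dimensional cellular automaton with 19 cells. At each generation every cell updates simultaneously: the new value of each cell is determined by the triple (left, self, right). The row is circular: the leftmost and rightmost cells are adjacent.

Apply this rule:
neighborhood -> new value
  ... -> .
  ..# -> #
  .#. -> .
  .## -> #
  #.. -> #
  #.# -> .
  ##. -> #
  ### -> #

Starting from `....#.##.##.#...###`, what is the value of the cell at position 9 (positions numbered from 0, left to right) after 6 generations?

generation 1: #..#..##.##..#.####
generation 2: ###.####.####..####
generation 3: ###.####.##########
generation 4: ###.####.##########  (fixed point — unchanged through generation 6)
position 9 holds #

#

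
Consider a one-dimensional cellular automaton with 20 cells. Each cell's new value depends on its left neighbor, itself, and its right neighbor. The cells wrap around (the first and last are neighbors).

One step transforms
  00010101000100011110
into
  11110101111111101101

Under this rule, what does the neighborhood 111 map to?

At position 16 the neighborhood is 111; the next row has 1 there.

1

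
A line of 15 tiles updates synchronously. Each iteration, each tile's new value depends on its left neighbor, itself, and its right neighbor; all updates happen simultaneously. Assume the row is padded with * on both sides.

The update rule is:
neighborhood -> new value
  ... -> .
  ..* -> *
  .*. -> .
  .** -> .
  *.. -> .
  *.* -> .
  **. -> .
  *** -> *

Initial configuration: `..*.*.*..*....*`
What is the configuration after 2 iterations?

iteration 1: .*......*....*.
iteration 2: .......*....*..

.......*....*..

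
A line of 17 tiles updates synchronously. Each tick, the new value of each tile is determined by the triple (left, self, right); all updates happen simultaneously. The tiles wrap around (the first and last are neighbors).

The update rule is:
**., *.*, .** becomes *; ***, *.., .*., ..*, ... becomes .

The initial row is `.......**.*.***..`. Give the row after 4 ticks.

........**.......

.......***.**.*..
.......*.*****...
........**...*...
........**.......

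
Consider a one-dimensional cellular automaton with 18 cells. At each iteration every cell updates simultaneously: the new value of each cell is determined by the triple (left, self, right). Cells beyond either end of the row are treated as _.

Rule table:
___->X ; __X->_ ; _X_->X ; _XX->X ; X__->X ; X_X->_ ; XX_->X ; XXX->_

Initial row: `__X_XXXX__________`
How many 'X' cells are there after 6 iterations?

8

X_X_X__XXXXXXXXXXX
X_X_XX_X_________X
X_X_XX_XXXXXXXXX_X
X_X_XX_X_______X_X
X_X_XX_XXXXXXX_X_X
X_X_XX_X_____X_X_X
count of X: 8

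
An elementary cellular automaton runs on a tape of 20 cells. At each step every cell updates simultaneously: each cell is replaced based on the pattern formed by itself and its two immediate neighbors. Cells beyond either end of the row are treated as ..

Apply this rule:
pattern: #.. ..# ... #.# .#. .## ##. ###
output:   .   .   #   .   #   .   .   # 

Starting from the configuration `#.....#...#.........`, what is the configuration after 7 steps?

step 1: #.###.#.#.#.########
step 2: #..#..#.#.#..######.
step 3: #..#..#.#.#...####..
step 4: #..#..#.#.#.#..##..#
step 5: #..#..#.#.#.#......#
step 6: #..#..#.#.#.#.####.#
step 7: #..#..#.#.#.#..##..#

#..#..#.#.#.#..##..#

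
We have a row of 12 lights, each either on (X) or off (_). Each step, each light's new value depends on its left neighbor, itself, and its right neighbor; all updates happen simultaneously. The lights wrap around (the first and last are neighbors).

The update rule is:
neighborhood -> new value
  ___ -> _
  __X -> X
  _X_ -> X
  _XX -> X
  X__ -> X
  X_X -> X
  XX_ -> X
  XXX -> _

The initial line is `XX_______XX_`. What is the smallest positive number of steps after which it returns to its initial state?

step 1: XXX_____XXXX
step 2: __XX___XX___
step 3: _XXXX_XXXX__
step 4: XX__XXX__XX_
step 5: XXXXX_XXXXXX
step 6: ____XXX_____
step 7: ___XX_XX____
step 8: __XXXXXXX___
step 9: _XX_____XX__
step 10: XXXX___XXXX_
step 11: X__XX_XX__XX
step 12: XXXXXXXXXXX_
step 13: X_________XX
step 14: XX_______XX_

14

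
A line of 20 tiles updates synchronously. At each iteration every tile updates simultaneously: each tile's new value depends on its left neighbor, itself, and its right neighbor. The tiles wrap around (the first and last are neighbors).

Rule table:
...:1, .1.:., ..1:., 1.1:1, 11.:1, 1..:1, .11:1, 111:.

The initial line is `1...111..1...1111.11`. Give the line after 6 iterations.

1..111.111111.1.111.

111.1.11..11.1..111.
1.11.1111.111.1.1.11
111111..111.11.1.11.
1....11.1.11111.1111
1111.111.11...111...
1..111.111111.1.111.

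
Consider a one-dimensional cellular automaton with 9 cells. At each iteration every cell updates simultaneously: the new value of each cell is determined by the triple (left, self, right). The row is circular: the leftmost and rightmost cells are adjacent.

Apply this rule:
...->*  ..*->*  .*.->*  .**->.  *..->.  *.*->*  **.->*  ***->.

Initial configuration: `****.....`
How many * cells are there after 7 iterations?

iteration 1: ...*.****
iteration 2: .****...*
iteration 3: *...*.***
iteration 4: *.****...
iteration 5: **...*.**
iteration 6: .*.****..
iteration 7: ***...*.*
count of *: 5

5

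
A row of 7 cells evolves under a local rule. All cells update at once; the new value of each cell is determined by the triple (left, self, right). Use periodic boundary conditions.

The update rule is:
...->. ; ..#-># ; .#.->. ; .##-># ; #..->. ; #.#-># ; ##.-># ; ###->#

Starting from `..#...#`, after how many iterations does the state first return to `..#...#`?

7

.#...#.
#...#..
...#..#
..#..#.
.#..#..
#..#...
..#...#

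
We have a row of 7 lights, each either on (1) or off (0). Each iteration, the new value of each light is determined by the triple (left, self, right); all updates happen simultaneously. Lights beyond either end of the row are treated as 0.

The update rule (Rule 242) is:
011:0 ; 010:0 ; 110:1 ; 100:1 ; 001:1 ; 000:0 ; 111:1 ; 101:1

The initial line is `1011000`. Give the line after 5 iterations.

0101010

0101100
1010110
0101011
1010101
0101010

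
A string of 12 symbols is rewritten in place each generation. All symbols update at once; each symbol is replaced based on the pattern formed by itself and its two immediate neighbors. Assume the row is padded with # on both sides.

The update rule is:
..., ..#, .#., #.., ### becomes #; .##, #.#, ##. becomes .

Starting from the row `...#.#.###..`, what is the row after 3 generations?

generation 1: ####.#..#.##
generation 2: ###..####..#
generation 3: ##.##.##.##.

##.##.##.##.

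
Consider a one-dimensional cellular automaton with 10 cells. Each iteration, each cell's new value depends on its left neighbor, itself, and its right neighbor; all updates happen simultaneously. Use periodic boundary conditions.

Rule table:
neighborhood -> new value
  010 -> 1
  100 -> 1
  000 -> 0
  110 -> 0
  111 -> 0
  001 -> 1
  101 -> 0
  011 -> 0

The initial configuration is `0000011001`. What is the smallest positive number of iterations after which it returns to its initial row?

6

1000100111
0101111000
1100000100
0010001111
1111010000
0000011001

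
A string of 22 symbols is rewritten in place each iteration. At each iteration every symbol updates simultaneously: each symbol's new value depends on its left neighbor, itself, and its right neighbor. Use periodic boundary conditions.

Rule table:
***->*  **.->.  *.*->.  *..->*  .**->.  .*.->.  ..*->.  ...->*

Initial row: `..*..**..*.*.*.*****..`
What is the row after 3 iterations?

iteration 1: *..*...*........***.**
iteration 2: .*..**..*******..*...*
iteration 3: ..*...*..*****.*..**..

..*...*..*****.*..**..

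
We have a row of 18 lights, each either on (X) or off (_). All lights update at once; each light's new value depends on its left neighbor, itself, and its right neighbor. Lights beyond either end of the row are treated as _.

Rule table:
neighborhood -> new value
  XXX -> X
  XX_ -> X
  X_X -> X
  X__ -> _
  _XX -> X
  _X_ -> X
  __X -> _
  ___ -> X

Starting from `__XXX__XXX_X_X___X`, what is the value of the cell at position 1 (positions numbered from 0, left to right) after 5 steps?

X

step 1: X_XXX__XXXXXXX_X_X
step 2: XXXXX__XXXXXXXXXXX
step 3: XXXXX__XXXXXXXXXXX  (fixed point — unchanged through step 5)
position 1 holds X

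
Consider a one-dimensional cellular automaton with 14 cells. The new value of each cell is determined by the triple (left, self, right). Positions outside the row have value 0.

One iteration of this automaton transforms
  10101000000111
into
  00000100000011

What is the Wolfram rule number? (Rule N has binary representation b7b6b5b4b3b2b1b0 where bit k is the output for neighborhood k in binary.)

208

position 12: 111 → 1  (bit 7 = 1)
position 13: 110 → 1  (bit 6 = 1)
position 1: 101 → 0  (bit 5 = 0)
position 5: 100 → 1  (bit 4 = 1)
position 11: 011 → 0  (bit 3 = 0)
position 0: 010 → 0  (bit 2 = 0)
position 10: 001 → 0  (bit 1 = 0)
position 6: 000 → 0  (bit 0 = 0)
bits b7..b0 = 11010000 = 208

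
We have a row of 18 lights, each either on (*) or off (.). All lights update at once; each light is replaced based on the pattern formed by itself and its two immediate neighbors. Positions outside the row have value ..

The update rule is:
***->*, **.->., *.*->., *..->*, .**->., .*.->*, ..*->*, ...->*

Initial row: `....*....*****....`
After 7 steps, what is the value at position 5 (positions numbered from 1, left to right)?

*

*********.***.****
.*******...*...**.
*.*****.*******..*
*..***...*****.***
***.*.***.***...*.
.*..*..*...*.*****
************..***.
position 5 holds *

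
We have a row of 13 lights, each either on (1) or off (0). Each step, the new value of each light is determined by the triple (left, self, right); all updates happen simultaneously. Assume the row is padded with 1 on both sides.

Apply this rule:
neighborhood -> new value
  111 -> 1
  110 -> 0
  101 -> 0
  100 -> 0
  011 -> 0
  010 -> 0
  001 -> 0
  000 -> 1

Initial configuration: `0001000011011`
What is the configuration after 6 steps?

0100011000001
0001000011100
0100011001000
0001000000010
0100011111000
0001001110010

0001001110010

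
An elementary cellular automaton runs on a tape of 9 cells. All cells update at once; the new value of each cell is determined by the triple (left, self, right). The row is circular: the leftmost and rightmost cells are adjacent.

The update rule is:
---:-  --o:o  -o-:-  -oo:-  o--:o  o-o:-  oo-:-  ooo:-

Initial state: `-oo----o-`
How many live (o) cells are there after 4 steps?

4

step 1: o--o--o-o
step 2: -oo-oo---
step 3: o-----o--
step 4: -o---o-oo
count of o: 4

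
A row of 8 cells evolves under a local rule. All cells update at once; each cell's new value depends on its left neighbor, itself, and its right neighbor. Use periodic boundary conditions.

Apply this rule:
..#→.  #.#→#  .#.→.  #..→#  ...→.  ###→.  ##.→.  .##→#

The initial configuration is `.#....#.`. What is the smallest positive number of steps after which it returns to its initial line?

8

..#....#
#..#....
.#..#...
..#..#..
...#..#.
....#..#
#....#..
.#....#.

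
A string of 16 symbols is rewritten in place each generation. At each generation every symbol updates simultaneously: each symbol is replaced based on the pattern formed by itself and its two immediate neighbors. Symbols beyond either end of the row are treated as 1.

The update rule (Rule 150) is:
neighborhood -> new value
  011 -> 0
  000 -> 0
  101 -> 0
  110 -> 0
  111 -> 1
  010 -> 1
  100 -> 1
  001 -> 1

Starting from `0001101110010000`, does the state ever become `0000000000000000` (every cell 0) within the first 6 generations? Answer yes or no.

no

1010000101111001
0011001100110110
1100110011000000
1011001100100001
0000110011110010
1001001101101110
generation 6 is 1001001101101110, still not uniform 0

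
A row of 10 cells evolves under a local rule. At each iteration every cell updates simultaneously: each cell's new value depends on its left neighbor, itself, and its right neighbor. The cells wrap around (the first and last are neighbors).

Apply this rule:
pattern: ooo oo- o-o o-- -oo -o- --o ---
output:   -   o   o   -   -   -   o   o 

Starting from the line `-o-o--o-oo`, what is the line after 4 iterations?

iteration 1: o-o--o-o-o
iteration 2: oo--o-o-o-
iteration 3: -o-o-o-o-o
iteration 4: o-o-o-o-o-

o-o-o-o-o-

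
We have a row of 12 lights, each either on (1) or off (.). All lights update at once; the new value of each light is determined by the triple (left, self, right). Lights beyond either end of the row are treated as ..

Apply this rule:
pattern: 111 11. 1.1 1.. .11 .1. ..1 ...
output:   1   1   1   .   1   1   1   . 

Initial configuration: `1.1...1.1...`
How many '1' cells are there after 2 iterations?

111..1111...
111.11111...
count of 1: 8

8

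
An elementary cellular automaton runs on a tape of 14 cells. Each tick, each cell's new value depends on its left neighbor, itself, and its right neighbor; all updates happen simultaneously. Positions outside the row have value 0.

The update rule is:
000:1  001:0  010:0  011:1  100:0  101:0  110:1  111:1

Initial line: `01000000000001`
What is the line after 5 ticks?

11011111111100

00011111111100
11011111111101
11011111111100
11011111111101  (repeats tick 2; period 2)
tick 5: 11011111111100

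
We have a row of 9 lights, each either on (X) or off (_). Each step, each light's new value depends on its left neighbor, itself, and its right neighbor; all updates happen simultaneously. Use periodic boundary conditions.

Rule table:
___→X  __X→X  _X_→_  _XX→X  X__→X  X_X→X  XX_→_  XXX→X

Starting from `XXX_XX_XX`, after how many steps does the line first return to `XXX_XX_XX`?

step 1: XX_XX_XXX
step 2: X_XX_XXXX
step 3: _XX_XXXXX
step 4: XX_XXXXX_
step 5: X_XXXXX_X
step 6: _XXXXX_XX
step 7: XXXXX_XX_
step 8: XXXX_XX_X
step 9: XXX_XX_XX

9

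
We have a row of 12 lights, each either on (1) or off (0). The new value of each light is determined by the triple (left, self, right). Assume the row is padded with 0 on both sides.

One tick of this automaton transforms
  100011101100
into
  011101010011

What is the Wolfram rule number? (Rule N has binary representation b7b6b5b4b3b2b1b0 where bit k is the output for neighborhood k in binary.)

179

position 5: 111 → 1  (bit 7 = 1)
position 6: 110 → 0  (bit 6 = 0)
position 7: 101 → 1  (bit 5 = 1)
position 1: 100 → 1  (bit 4 = 1)
position 4: 011 → 0  (bit 3 = 0)
position 0: 010 → 0  (bit 2 = 0)
position 3: 001 → 1  (bit 1 = 1)
position 2: 000 → 1  (bit 0 = 1)
bits b7..b0 = 10110011 = 179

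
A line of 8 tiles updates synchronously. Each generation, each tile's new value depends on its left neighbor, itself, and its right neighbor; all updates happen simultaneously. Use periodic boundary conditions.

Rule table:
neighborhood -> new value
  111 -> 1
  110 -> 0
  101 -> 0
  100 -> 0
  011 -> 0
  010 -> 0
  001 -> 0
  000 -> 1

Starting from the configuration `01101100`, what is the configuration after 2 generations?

01111100

00000001
01111100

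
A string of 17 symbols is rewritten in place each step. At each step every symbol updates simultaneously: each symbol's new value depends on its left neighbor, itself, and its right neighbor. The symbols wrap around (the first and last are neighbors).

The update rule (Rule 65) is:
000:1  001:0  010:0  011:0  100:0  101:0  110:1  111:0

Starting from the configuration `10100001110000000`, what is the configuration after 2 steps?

00001100010111110
11100101000000010

11100101000000010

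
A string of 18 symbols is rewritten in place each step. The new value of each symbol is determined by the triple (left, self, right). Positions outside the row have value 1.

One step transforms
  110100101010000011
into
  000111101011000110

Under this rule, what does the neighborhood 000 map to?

0

At position 12 the neighborhood is 000; the next row has 0 there.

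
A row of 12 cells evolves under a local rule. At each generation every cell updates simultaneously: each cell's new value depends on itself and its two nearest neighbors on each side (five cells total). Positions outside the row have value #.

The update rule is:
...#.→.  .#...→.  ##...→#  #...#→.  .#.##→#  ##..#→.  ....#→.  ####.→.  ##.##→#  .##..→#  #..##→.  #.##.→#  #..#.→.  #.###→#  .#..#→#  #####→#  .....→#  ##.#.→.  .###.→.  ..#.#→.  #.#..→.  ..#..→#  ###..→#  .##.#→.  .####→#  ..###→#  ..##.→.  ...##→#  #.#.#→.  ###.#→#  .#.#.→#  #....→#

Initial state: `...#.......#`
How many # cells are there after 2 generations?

#..#.####.##
#...###.####
count of #: 8

8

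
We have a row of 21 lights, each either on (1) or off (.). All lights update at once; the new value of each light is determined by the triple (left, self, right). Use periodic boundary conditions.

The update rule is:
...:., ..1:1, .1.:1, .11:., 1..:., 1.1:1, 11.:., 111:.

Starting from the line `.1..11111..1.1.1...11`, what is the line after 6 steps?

.....1.......11.1..11

11.1......111111..1..
..11.....1.......11.1
.1......11......1..11
11.....1.......11.1..
......11......1..11.1
.....1.......11.1..11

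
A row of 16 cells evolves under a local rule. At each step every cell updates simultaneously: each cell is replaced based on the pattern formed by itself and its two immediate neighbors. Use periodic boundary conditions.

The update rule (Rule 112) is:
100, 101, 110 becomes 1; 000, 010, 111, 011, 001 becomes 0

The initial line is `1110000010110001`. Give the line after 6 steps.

1100000110000010

step 1: 0011000001011000
step 2: 0001100000101100
step 3: 0000110000010110
step 4: 0000011000001011
step 5: 1000001100000101
step 6: 1100000110000010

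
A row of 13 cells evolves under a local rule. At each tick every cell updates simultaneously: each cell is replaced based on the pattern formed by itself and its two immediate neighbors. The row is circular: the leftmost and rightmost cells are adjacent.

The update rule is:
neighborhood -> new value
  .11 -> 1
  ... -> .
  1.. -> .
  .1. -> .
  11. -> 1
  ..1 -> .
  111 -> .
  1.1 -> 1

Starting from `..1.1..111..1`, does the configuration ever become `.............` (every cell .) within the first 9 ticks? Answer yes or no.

yes

tick 1: ...1...1.1...
tick 2: ........1....
tick 3: .............
all cells are . at tick 3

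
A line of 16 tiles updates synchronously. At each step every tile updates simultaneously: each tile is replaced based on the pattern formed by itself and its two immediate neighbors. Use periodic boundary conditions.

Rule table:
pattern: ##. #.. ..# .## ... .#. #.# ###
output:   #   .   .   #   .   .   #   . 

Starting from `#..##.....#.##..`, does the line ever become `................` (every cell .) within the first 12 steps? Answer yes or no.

...##......###..
...##......#.#..
...##.......#...
...##...........
...##...........  (fixed point — unchanged through step 12)
step 12 is ...##..........., still not uniform .

no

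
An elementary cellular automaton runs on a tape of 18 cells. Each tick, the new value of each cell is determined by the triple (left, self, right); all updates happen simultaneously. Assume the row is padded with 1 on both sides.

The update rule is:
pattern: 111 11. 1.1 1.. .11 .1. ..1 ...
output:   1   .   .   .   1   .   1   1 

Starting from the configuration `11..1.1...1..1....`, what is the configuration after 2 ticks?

..1..1111..1..1111

tick 1: 1..1....11..1..111
tick 2: ..1..1111..1..1111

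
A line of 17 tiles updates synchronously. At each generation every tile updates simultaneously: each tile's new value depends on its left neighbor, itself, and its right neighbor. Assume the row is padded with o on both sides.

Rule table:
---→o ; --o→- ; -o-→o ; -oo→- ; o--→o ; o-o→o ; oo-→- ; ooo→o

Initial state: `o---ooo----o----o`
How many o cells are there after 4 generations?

10

generation 1: -oo--o-ooo-oooo--
generation 2: o--o-oo-o-o-oo-o-
generation 3: -o-oo--ooooo--ooo
generation 4: ooo--o--ooo-o--oo
count of o: 10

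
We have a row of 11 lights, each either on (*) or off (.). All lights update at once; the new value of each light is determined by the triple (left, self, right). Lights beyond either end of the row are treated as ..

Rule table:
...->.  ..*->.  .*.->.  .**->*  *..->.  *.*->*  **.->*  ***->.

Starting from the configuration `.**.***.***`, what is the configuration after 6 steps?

.****.***.*
.*..***.**.
....*.****.
.....**..*.
.....**....
.....**....

.....**....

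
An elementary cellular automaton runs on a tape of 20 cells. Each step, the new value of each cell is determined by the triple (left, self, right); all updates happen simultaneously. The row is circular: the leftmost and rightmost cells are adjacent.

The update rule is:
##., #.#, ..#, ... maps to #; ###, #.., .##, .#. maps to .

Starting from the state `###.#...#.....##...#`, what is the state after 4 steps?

#.##.#.#..#.##.##.#.

step 1: ..##..##..####.#.##.
step 2: ##.#.#.#.#...##.#.#.
step 3: .##.#.#.#..##.##.#.#
step 4: #.##.#.#..#.##.##.#.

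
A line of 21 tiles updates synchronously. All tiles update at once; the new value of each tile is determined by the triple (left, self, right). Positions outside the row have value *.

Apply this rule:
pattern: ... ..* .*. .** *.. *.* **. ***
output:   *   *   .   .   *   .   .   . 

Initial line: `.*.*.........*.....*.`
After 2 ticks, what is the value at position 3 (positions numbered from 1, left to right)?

tick 1: ....*********.*****..
tick 2: ****...............**
position 3 holds *

*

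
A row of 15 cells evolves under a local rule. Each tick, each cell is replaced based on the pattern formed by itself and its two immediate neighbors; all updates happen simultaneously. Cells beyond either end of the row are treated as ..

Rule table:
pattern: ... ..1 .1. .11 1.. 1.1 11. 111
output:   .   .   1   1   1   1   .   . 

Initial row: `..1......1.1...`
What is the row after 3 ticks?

..1111...11..11

..11.....1111..
..1.1....1...1.
..1111...11..11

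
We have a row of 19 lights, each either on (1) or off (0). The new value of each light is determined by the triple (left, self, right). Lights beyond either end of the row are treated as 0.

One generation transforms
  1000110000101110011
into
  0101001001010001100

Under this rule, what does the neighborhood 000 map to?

At position 2 the neighborhood is 000; the next row has 0 there.

0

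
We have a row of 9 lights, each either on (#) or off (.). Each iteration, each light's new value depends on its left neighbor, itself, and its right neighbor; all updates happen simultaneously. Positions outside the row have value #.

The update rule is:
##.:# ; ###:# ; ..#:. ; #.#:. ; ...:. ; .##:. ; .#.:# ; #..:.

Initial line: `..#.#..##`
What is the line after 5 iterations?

iteration 1: ..#.#...#
iteration 2: ..#.#....
iteration 3: ..#.#....  (fixed point — unchanged through iteration 5)

..#.#....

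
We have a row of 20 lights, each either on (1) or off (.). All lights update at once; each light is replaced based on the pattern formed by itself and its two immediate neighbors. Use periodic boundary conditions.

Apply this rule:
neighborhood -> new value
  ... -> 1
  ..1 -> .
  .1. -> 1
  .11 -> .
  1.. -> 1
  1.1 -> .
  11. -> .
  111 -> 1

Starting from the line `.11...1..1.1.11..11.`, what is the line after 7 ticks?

1.1111..111...1....1

...11.11.1.1...1...1
11.......1.111.111.1
1.111111.1..1...1...
1..1111..11.111.111.
11..11.1.....1...1..
..1....11111.111.11.
1.1111..111...1....1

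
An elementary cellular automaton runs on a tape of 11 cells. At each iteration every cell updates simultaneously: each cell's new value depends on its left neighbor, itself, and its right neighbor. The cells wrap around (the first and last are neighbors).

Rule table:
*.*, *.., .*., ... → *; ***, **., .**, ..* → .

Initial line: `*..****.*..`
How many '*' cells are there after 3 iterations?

**.....***.
..****....*
*.....***.*
count of *: 5

5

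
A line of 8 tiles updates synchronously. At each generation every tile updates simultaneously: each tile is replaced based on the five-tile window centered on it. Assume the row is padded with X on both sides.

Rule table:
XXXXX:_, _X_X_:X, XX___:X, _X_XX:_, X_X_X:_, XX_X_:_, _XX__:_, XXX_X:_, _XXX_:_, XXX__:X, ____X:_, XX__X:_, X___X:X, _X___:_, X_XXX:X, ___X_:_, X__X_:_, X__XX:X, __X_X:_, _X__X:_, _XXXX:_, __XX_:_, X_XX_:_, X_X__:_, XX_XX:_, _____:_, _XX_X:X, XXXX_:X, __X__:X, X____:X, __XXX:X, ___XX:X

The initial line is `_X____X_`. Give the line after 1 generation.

___X____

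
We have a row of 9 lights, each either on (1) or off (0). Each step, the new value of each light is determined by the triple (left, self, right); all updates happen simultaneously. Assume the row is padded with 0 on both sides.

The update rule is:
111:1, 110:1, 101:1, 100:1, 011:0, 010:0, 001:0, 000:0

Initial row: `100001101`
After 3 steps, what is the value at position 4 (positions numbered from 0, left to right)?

010000110
001000011
000100001
position 4 holds 0

0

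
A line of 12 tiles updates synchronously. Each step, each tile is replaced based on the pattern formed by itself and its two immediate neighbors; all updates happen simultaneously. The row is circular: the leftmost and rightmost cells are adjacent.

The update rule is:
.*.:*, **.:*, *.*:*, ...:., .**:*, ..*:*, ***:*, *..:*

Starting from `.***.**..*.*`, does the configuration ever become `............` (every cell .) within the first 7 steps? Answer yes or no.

no

************
************  (fixed point — unchanged through step 7)
step 7 is ************, still not uniform .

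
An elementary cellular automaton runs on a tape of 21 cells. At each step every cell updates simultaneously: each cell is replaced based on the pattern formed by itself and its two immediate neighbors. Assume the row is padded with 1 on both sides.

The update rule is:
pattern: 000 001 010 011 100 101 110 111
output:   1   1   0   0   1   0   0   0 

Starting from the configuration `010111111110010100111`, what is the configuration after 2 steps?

000000000001100011000
111111111110011100111

111111111110011100111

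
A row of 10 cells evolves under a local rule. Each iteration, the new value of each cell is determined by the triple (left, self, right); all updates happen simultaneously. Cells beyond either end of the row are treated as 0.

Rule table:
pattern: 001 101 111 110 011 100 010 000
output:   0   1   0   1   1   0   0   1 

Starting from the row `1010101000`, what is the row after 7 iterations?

iteration 1: 0101010011
iteration 2: 0010100011
iteration 3: 1001001011
iteration 4: 0000000111
iteration 5: 1111110101
iteration 6: 1000011010
iteration 7: 0011011100

0011011100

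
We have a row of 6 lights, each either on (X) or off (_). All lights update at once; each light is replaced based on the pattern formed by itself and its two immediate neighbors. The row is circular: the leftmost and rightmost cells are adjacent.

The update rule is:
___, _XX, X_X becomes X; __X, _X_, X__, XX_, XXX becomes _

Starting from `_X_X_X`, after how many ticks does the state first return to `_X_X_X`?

tick 1: X_X_X_
tick 2: _X_X_X

2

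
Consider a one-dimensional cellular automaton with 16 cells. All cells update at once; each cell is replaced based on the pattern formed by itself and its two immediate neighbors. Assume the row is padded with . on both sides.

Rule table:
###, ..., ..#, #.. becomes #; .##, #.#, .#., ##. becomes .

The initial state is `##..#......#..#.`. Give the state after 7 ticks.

..##.######.##.#
##....####......
..####.##.######
##.##......####.
.....######.##.#
#####.####......
.###...##.######

.###...##.######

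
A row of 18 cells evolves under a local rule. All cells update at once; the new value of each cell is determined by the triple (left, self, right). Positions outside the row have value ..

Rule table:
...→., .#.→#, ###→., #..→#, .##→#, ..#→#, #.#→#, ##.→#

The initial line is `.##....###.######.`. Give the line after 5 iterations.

######.####...##.#

####..##.###....##
#..#######.##..###
####.....#######.#
#..##...##.....###
######.####...##.#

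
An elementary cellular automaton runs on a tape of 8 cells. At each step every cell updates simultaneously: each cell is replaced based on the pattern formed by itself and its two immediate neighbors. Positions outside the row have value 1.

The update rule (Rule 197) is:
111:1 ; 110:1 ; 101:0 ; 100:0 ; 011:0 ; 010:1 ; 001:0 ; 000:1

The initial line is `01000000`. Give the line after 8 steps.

01011110
01001110
01000110
01010010
01010010  (fixed point — unchanged through step 8)

01010010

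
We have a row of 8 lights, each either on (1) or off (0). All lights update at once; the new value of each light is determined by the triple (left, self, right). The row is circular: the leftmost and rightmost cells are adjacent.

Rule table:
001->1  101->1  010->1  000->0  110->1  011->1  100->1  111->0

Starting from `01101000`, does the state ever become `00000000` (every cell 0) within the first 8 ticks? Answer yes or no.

11111100
10000111
11001100
11111111
00000000
all cells are 0 at tick 5

yes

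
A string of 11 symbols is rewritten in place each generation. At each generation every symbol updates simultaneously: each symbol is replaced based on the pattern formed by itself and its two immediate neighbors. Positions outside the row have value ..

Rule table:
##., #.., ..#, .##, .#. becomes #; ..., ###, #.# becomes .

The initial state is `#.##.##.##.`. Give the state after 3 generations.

#.##.##.###
#.##.##.#.#
#.##.##.#.#

#.##.##.#.#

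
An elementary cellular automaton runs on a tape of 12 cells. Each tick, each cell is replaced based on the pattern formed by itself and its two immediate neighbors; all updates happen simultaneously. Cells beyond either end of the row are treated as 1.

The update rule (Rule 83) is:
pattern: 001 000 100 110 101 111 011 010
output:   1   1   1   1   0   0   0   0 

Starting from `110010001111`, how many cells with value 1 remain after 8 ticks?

10

tick 1: 011101110000
tick 2: 000100011111
tick 3: 111011100000
tick 4: 001000111111
tick 5: 110111000000
tick 6: 010001111111
tick 7: 001110000000
tick 8: 110011111111
count of 1: 10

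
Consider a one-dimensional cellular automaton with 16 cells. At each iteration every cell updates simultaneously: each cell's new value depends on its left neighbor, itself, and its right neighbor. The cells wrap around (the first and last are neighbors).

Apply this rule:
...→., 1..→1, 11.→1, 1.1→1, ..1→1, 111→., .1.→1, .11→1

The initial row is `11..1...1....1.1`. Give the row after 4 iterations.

.11111.111..1111
11...111.1111..1
.11.11.111..1111
11111111.1111..1

11111111.1111..1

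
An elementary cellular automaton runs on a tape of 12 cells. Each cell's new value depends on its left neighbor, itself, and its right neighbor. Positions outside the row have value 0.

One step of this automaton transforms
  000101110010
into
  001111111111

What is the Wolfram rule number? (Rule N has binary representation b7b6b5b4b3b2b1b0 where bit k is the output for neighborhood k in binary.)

254

position 6: 111 → 1  (bit 7 = 1)
position 7: 110 → 1  (bit 6 = 1)
position 4: 101 → 1  (bit 5 = 1)
position 8: 100 → 1  (bit 4 = 1)
position 5: 011 → 1  (bit 3 = 1)
position 3: 010 → 1  (bit 2 = 1)
position 2: 001 → 1  (bit 1 = 1)
position 0: 000 → 0  (bit 0 = 0)
bits b7..b0 = 11111110 = 254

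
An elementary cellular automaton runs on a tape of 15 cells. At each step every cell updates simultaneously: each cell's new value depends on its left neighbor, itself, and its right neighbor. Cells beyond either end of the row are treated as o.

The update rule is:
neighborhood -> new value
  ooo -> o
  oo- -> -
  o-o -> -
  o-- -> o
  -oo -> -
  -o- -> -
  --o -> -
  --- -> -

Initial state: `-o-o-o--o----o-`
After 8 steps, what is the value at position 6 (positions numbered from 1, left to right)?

------o--o-----
o------o--o----
-o------o--o---
--o------o--o--
o--o------o--o-
-o--o------o---
--o--o------o--
o--o--o------o-
position 6 holds -

-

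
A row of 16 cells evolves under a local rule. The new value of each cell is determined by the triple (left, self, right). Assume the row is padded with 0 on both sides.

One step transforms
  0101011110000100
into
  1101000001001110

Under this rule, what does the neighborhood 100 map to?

1

At position 9 the neighborhood is 100; the next row has 1 there.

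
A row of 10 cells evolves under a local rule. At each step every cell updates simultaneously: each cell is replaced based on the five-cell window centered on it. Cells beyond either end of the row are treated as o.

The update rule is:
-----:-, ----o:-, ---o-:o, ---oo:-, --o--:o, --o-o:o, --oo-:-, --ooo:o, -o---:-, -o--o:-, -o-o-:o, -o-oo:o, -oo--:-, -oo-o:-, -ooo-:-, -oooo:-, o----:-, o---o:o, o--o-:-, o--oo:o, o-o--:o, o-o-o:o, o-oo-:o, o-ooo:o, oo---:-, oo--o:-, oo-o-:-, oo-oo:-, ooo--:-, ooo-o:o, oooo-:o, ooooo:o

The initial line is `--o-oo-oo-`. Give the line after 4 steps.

--ooo--o--
-oo----o-o
-o----oooo
-o----o-oo

-o----o-oo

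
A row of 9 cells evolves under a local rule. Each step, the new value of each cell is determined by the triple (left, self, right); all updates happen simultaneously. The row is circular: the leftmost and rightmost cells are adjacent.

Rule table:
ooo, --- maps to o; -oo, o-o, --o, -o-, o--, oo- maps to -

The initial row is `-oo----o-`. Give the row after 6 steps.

o--oooo--

----oo---
ooo----oo
oo--oo--o
o--------
--oooooo-
o--oooo--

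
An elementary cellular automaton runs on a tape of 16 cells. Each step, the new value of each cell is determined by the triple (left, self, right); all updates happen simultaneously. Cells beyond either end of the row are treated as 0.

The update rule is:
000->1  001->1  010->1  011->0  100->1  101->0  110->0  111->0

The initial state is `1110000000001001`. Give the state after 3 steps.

step 1: 0001111111111111
step 2: 1110000000000000
step 3: 0001111111111111

0001111111111111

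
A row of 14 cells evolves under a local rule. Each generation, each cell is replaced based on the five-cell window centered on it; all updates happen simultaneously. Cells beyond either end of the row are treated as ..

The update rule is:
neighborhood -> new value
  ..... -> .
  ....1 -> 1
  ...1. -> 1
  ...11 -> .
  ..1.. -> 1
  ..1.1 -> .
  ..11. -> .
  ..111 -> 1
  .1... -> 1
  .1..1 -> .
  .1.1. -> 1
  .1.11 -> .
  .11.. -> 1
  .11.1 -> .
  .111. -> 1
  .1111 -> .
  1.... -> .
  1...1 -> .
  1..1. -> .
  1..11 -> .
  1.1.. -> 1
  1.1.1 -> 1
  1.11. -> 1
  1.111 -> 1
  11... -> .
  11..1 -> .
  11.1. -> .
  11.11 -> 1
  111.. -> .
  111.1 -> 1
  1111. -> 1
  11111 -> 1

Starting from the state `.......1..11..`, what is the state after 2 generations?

.....111...1..
...1.11...111.

...1.11...111.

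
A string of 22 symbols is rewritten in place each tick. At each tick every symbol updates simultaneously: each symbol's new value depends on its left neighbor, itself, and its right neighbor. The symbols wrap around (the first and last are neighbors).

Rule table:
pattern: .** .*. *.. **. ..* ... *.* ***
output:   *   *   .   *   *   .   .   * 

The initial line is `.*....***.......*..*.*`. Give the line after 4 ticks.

.*...****......**.**.*
.*..*****.....***.**.*
.*.******....****.**.*
.*.******...*****.**.*

.*.******...*****.**.*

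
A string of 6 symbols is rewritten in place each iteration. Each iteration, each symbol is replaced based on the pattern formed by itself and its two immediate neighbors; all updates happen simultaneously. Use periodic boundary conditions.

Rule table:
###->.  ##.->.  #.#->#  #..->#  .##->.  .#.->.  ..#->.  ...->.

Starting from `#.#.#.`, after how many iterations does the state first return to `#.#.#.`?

.#.#.#
#.#.#.

2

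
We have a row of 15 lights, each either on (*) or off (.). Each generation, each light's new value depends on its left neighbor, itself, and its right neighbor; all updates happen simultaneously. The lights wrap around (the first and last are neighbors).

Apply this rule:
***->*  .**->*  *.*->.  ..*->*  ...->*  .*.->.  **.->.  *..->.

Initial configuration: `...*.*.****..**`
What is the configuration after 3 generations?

*..*****..**..*

generation 1: .**....***..**.
generation 2: **..*****..**..
generation 3: *..*****..**..*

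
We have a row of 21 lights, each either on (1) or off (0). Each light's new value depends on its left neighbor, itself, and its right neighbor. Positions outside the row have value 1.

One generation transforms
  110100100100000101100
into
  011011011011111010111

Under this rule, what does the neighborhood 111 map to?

0

At position 0 the neighborhood is 111; the next row has 0 there.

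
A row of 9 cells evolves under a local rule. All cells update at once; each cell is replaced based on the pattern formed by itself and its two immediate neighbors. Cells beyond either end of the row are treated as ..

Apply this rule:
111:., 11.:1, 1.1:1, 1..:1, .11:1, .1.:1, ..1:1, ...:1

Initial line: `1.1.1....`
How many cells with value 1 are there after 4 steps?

2

111111111
1.......1
111111111  (repeats step 1; period 2)
step 4: 1.......1
count of 1: 2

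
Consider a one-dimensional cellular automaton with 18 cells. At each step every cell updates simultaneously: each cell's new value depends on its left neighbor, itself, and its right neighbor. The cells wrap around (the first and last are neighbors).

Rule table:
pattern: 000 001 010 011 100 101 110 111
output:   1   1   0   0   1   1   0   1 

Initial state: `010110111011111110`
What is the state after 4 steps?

010110101010101010

step 1: 101001010101111101
step 2: 010110101010111010
step 3: 101001010101010101
step 4: 010110101010101010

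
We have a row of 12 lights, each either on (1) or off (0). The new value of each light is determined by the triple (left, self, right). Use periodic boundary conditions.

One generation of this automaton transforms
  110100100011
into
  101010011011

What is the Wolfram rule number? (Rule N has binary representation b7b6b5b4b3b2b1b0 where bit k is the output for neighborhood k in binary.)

position 0: 111 → 1  (bit 7 = 1)
position 1: 110 → 0  (bit 6 = 0)
position 2: 101 → 1  (bit 5 = 1)
position 4: 100 → 1  (bit 4 = 1)
position 10: 011 → 1  (bit 3 = 1)
position 3: 010 → 0  (bit 2 = 0)
position 5: 001 → 0  (bit 1 = 0)
position 8: 000 → 1  (bit 0 = 1)
bits b7..b0 = 10111001 = 185

185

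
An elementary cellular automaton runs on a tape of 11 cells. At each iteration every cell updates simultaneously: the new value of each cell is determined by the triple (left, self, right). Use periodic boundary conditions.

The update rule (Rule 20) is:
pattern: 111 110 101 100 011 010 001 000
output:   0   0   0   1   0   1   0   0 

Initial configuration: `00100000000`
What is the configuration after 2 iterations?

00110000000
00001000000

00001000000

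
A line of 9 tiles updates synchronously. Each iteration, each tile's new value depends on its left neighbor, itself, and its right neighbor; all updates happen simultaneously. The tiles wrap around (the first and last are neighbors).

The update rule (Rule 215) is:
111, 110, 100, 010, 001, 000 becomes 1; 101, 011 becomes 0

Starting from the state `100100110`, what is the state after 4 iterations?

111111010
011111010
101111011
100111001

100111001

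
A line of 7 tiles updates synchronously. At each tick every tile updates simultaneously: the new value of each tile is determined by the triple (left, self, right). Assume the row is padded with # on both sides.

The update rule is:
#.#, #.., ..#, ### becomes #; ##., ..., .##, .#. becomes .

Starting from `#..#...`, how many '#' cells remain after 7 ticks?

4

.##.#.#
#..#.#.
.##.#.#  (repeats tick 1; period 2)
tick 7: .##.#.#
count of #: 4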